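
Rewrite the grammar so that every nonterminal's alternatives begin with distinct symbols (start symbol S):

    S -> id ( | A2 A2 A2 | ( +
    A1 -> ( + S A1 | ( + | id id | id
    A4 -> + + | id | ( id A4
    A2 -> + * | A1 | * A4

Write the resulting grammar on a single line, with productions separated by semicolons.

S -> id ( | A2 A2 A2 | ( +; A1 -> ( + A1' | id A1''; A4 -> + + | id | ( id A4; A2 -> + * | A1 | * A4; A1' -> S A1 | eps; A1'' -> id | eps

A1 has alternatives sharing prefix '( +': factor to A1 → ( + A1' with A1' → S A1 | ε.
A1 has alternatives sharing prefix 'id': factor to A1 → id A1'' with A1'' → id | ε.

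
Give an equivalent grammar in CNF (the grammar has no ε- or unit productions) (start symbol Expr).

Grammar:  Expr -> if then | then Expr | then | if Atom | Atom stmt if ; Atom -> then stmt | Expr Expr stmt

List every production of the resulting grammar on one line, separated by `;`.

Expr -> X1 X2 | X2 Expr | then | X1 Atom | Atom Y1; Atom -> X2 X3 | Expr Y2; X1 -> if; X2 -> then; X3 -> stmt; Y1 -> X3 X1; Y2 -> Expr X3

Introduce a nonterminal for each terminal appearing in a rule of length ≥ 2: X1 → if, X2 → then, X3 → stmt.
Binarize each right-hand side of length ≥ 3 by chaining fresh nonterminals (Y1, Y2, …): affected rules were Expr → Atom X3 X1; Atom → Expr Expr X3.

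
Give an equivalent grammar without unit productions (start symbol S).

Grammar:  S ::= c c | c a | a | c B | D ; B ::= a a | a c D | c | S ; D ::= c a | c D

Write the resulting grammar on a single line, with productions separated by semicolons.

S ::= c a | c D | c c | a | c B; B ::= a a | a c D | c | c a | c D | c c | a | c B; D ::= c a | c D

Unit pairs: B ⇒* {D, S}; S ⇒* {D}.
For each unit pair (A, B), copy every non-unit production of B to A, then drop all unit productions.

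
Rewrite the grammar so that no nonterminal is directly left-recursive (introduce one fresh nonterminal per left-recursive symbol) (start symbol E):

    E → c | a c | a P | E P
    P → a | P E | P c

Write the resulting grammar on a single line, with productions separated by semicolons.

E → c E' | a c E' | a P E'; P → a P'; E' → P E' | ε; P' → E P' | c P' | ε

Directly left-recursive nonterminals: E, P.
For E: α = {P}, β = {c, a c, a P}. Rewrite as E → β E' and E' → α E' | ε.
For P: α = {E, c}, β = {a}. Rewrite as P → β P' and P' → α P' | ε.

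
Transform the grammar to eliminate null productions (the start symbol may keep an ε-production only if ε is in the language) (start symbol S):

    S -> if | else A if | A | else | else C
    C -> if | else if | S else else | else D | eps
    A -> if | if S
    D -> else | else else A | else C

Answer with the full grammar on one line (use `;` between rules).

Nullable set = {C}.
ε ∉ L(G), so no ε-production is kept.

S -> if | else A if | A | else | else C; C -> if | else if | S else else | else D; A -> if | if S; D -> else | else else A | else C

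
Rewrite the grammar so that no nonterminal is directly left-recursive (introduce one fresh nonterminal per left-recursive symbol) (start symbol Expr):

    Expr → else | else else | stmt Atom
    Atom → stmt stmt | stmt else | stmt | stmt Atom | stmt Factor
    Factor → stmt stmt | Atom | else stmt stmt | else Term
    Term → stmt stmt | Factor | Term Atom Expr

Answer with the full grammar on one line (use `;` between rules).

Expr → else | else else | stmt Atom; Atom → stmt stmt | stmt else | stmt | stmt Atom | stmt Factor; Factor → stmt stmt | Atom | else stmt stmt | else Term; Term → stmt stmt Term1 | Factor Term1; Term1 → Atom Expr Term1 | ε

Term is directly left-recursive.
For Term: α = {Atom Expr}, β = {stmt stmt, Factor}. Rewrite as Term → β Term1 and Term1 → α Term1 | ε.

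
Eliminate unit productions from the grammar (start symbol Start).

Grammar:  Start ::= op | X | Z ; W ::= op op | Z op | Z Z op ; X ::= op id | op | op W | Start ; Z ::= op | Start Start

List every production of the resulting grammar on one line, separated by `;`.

Start ::= op | Start Start | op id | op W; W ::= op op | Z op | Z Z op; X ::= op | Start Start | op id | op W; Z ::= op | Start Start

Unit pairs: Start ⇒* {X, Z}; X ⇒* {Start, Z}.
For every A with A ⇒* B via unit rules, add B's non-unit alternatives to A; then delete every rule of the form X → Y.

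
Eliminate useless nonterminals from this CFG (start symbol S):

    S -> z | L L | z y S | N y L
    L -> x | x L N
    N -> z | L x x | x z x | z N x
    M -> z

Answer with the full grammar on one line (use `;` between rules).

S -> z | L L | z y S | N y L; L -> x | x L N; N -> z | L x x | x z x | z N x

Generating nonterminals: {L, M, N, S}.
Reachable from S after that: {L, N, S}.
Removed useless symbols: {M} and every production mentioning them.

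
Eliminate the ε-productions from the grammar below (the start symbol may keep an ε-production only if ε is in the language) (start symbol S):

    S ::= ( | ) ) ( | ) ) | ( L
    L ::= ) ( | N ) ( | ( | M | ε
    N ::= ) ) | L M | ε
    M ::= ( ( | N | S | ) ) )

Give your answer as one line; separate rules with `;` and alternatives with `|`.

Nullable nonterminals: {L, M, N}.
ε ∉ L(G), so no ε-production is kept.
For each production, add variants omitting each subset of nullable occurrences: N → L M gives L M | L | M.

S ::= ( | ) ) ( | ) ) | ( L; L ::= ) ( | N ) ( | ( | M; N ::= ) ) | L M | L | M; M ::= ( ( | N | S | ) ) )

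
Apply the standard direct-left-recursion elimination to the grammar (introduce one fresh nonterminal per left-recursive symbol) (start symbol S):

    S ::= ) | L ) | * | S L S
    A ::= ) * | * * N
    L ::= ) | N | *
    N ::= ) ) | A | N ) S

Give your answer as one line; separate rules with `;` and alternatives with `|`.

S, N are directly left-recursive.
For S: α = {L S}, β = {), L ), *}. Rewrite as S → β S' and S' → α S' | ε.
For N: α = {) S}, β = {) ), A}. Rewrite as N → β N' and N' → α N' | ε.

S ::= ) S' | L ) S' | * S'; A ::= ) * | * * N; L ::= ) | N | *; N ::= ) ) N' | A N'; S' ::= L S S' | ε; N' ::= ) S N' | ε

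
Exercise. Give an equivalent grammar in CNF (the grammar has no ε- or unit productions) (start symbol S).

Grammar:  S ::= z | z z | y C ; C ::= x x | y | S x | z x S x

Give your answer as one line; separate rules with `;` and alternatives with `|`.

Introduce a nonterminal for each terminal appearing in a rule of length ≥ 2: X1 → z, X2 → y, X3 → x.
Binarize each right-hand side of length ≥ 3 by chaining fresh nonterminals (Y1, Y2, …): affected rules were C → X1 X3 S X3.

S ::= z | X1 X1 | X2 C; C ::= X3 X3 | y | S X3 | X1 Y1; X1 ::= z; X2 ::= y; X3 ::= x; Y1 ::= X3 Y2; Y2 ::= S X3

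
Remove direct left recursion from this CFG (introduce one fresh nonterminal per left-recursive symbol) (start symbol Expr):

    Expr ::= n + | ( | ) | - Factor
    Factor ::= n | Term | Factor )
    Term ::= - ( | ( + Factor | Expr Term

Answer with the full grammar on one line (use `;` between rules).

Expr ::= n + | ( | ) | - Factor; Factor ::= n Factor1 | Term Factor1; Term ::= - ( | ( + Factor | Expr Term; Factor1 ::= ) Factor1 | ε

Directly left-recursive nonterminal: Factor.
For Factor: α = {)}, β = {n, Term}. Rewrite as Factor → β Factor1 and Factor1 → α Factor1 | ε.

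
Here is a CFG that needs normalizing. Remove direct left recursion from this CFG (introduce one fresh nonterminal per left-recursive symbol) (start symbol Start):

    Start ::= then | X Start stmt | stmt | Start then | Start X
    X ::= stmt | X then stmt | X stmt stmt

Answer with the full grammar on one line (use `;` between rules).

Start ::= then Start1 | X Start stmt Start1 | stmt Start1; X ::= stmt X1; Start1 ::= then Start1 | X Start1 | ε; X1 ::= then stmt X1 | stmt stmt X1 | ε

Left recursion appears on Start, X.
For Start: α = {then, X}, β = {then, X Start stmt, stmt}. Rewrite as Start → β Start1 and Start1 → α Start1 | ε.
For X: α = {then stmt, stmt stmt}, β = {stmt}. Rewrite as X → β X1 and X1 → α X1 | ε.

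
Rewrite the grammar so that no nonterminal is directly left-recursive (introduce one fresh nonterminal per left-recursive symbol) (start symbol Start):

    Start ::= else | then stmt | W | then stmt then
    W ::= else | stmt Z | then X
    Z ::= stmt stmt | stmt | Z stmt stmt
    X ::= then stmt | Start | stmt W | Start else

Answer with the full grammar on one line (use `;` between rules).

Z is directly left-recursive.
For Z: α = {stmt stmt}, β = {stmt stmt, stmt}. Rewrite as Z → β Z1 and Z1 → α Z1 | ε.

Start ::= else | then stmt | W | then stmt then; W ::= else | stmt Z | then X; Z ::= stmt stmt Z1 | stmt Z1; X ::= then stmt | Start | stmt W | Start else; Z1 ::= stmt stmt Z1 | ε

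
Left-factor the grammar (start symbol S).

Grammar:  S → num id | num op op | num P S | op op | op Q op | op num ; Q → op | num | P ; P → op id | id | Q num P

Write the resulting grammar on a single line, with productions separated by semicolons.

S → num S' | op S''; Q → op | num | P; P → op id | id | Q num P; S' → id | op op | P S; S'' → op | Q op | num

S has alternatives sharing prefix 'num': factor to S → num S' with S' → id | op op | P S.
S has alternatives sharing prefix 'op': factor to S → op S'' with S'' → op | Q op | num.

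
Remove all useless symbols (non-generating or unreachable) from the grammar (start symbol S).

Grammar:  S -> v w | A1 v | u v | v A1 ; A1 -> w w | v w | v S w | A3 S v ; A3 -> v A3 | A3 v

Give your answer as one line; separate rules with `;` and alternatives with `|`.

S -> v w | A1 v | u v | v A1; A1 -> w w | v w | v S w

Generating nonterminals: {A1, S}.
Reachable from S after that: {A1, S}.
Removed useless symbols: {A3} and every production mentioning them.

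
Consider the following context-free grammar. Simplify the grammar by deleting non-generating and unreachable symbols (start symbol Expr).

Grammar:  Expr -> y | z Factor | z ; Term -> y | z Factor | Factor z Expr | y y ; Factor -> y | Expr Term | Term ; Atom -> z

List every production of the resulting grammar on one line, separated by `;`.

Expr -> y | z Factor | z; Term -> y | z Factor | Factor z Expr | y y; Factor -> y | Expr Term | Term

Generating nonterminals: {Atom, Expr, Factor, Term}.
Reachable from Expr after that: {Expr, Factor, Term}.
Removed useless symbols: {Atom} and every production mentioning them.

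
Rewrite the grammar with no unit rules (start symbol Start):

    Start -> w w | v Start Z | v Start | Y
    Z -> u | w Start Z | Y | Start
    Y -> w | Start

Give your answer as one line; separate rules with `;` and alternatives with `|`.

Start -> w w | v Start Z | v Start | w; Z -> u | w Start Z | w w | v Start Z | v Start | w; Y -> w w | v Start Z | v Start | w

Unit pairs: Start ⇒* {Y}; Y ⇒* {Start}; Z ⇒* {Start, Y}.
For each unit pair (A, B), copy every non-unit production of B to A, then drop all unit productions.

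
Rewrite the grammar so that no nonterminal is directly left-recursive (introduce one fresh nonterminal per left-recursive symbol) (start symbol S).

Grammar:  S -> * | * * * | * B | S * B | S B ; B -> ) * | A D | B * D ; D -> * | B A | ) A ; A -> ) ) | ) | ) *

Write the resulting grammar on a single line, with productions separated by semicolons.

S -> * S' | * * * S' | * B S'; B -> ) * B' | A D B'; D -> * | B A | ) A; A -> ) ) | ) | ) *; S' -> * B S' | B S' | ε; B' -> * D B' | ε

Directly left-recursive nonterminals: S, B.
For S: α = {* B, B}, β = {*, * * *, * B}. Rewrite as S → β S' and S' → α S' | ε.
For B: α = {* D}, β = {) *, A D}. Rewrite as B → β B' and B' → α B' | ε.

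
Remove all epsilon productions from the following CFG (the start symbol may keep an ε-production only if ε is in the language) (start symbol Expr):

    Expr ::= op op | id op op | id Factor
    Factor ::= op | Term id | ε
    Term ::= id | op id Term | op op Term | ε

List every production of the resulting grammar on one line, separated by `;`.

Expr ::= op op | id op op | id Factor | id; Factor ::= op | Term id | id; Term ::= id | op id Term | op id | op op Term | op op

Nullable set = {Factor, Term}.
ε ∉ L(G), so no ε-production is kept.
Add the nullable-subset variants: Expr → id Factor gives id Factor | id. Factor → Term id gives Term id | id. Term → op id Term gives op id Term | op id. Term → op op Term gives op op Term | op op.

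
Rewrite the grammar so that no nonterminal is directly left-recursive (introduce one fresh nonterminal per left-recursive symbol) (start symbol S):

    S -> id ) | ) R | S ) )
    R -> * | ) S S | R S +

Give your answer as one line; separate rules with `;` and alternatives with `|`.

S -> id ) S' | ) R S'; R -> * R' | ) S S R'; S' -> ) ) S' | eps; R' -> S + R' | eps

S, R are directly left-recursive.
For S: α = {) )}, β = {id ), ) R}. Rewrite as S → β S' and S' → α S' | ε.
For R: α = {S +}, β = {*, ) S S}. Rewrite as R → β R' and R' → α R' | ε.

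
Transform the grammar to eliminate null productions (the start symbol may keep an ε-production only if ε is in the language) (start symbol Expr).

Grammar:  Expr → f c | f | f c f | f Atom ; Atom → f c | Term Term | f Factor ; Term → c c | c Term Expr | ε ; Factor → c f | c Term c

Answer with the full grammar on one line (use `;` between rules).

Nullable set = {Atom, Term}.
ε ∉ L(G), so no ε-production is kept.
Expand every rule over subsets of its nullable positions: Atom → Term Term gives Term Term | Term. Term → c Term Expr gives c Term Expr | c Expr. Factor → c Term c gives c Term c | c c.

Expr → f c | f | f c f | f Atom; Atom → f c | Term Term | Term | f Factor; Term → c c | c Term Expr | c Expr; Factor → c f | c Term c | c c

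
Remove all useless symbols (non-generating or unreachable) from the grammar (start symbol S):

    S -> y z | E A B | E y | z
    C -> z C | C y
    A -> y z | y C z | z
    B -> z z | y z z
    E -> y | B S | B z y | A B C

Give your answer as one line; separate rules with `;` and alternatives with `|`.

S -> y z | E A B | E y | z; A -> y z | z; B -> z z | y z z; E -> y | B S | B z y

Generating nonterminals: {A, B, E, S}.
Reachable from S after that: {A, B, E, S}.
Removed useless symbols: {C} and every production mentioning them.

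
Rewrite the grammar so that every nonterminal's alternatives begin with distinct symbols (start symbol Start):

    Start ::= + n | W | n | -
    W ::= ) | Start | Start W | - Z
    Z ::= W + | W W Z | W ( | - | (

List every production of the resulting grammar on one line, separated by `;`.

W has alternatives sharing prefix 'Start': factor to W → Start W1 with W1 → ε | W.
Z has alternatives sharing prefix 'W': factor to Z → W Z1 with Z1 → + | W Z | (.

Start ::= + n | W | n | -; W ::= ) | - Z | Start W1; Z ::= - | ( | W Z1; W1 ::= ε | W; Z1 ::= + | W Z | (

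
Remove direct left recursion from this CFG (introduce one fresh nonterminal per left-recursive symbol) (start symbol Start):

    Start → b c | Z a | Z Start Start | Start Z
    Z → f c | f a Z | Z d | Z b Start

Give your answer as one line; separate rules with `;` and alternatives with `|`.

Start → b c Start1 | Z a Start1 | Z Start Start Start1; Z → f c Z1 | f a Z Z1; Start1 → Z Start1 | ε; Z1 → d Z1 | b Start Z1 | ε

Start, Z are directly left-recursive.
For Start: α = {Z}, β = {b c, Z a, Z Start Start}. Rewrite as Start → β Start1 and Start1 → α Start1 | ε.
For Z: α = {d, b Start}, β = {f c, f a Z}. Rewrite as Z → β Z1 and Z1 → α Z1 | ε.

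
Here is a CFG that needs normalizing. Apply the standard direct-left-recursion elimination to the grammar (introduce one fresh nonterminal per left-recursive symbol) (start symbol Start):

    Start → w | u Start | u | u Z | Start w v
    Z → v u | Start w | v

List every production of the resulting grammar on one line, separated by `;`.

Directly left-recursive nonterminal: Start.
For Start: α = {w v}, β = {w, u Start, u, u Z}. Rewrite as Start → β Start1 and Start1 → α Start1 | ε.

Start → w Start1 | u Start Start1 | u Start1 | u Z Start1; Z → v u | Start w | v; Start1 → w v Start1 | ε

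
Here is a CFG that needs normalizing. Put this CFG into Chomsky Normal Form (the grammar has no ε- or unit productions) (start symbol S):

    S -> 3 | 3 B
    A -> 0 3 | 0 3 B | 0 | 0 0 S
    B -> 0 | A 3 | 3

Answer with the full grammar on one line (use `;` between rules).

Introduce a nonterminal for each terminal appearing in a rule of length ≥ 2: X1 → 3, X2 → 0.
Binarize each right-hand side of length ≥ 3 by chaining fresh nonterminals (Y1, Y2, …): affected rules were A → X2 X1 B; A → X2 X2 S.

S -> 3 | X1 B; A -> X2 X1 | X2 Y1 | 0 | X2 Y2; B -> 0 | A X1 | 3; X1 -> 3; X2 -> 0; Y1 -> X1 B; Y2 -> X2 S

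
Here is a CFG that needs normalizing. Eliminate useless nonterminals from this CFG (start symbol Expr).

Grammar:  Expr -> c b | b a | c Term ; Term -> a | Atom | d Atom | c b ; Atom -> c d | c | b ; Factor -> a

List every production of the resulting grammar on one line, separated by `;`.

Expr -> c b | b a | c Term; Term -> a | Atom | d Atom | c b; Atom -> c d | c | b

Generating nonterminals: {Atom, Expr, Factor, Term}.
Reachable from Expr after that: {Atom, Expr, Term}.
Removed useless symbols: {Factor} and every production mentioning them.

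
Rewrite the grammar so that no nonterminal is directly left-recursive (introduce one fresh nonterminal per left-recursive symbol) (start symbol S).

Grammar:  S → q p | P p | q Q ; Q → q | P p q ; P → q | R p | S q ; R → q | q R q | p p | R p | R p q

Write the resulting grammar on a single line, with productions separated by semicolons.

R is directly left-recursive.
For R: α = {p, p q}, β = {q, q R q, p p}. Rewrite as R → β R' and R' → α R' | ε.

S → q p | P p | q Q; Q → q | P p q; P → q | R p | S q; R → q R' | q R q R' | p p R'; R' → p R' | p q R' | ε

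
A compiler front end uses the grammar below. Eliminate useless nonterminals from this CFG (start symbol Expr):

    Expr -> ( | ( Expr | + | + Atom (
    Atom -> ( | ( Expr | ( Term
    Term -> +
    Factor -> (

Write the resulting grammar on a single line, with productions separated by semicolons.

Expr -> ( | ( Expr | + | + Atom (; Atom -> ( | ( Expr | ( Term; Term -> +

Generating nonterminals: {Atom, Expr, Factor, Term}.
Reachable from Expr after that: {Atom, Expr, Term}.
Removed useless symbols: {Factor} and every production mentioning them.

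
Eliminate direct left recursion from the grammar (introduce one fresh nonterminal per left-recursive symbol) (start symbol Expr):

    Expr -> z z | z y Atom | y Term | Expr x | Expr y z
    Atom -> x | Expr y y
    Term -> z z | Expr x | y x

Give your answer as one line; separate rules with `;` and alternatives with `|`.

Expr -> z z Expr1 | z y Atom Expr1 | y Term Expr1; Atom -> x | Expr y y; Term -> z z | Expr x | y x; Expr1 -> x Expr1 | y z Expr1 | ε

Directly left-recursive nonterminal: Expr.
For Expr: α = {x, y z}, β = {z z, z y Atom, y Term}. Rewrite as Expr → β Expr1 and Expr1 → α Expr1 | ε.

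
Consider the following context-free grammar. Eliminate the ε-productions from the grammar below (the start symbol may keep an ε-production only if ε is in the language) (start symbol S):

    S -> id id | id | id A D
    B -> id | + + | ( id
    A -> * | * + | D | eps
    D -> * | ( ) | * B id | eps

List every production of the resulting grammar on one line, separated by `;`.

Nullable nonterminals: {A, D}.
ε ∉ L(G), so no ε-production is kept.
Add the nullable-subset variants: S → id A D gives id A D | id A | id D.

S -> id id | id | id A D | id A | id D; B -> id | + + | ( id; A -> * | * + | D; D -> * | ( ) | * B id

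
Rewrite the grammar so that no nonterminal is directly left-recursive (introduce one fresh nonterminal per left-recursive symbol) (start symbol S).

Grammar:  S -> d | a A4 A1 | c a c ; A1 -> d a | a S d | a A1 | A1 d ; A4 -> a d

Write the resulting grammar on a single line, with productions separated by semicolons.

S -> d | a A4 A1 | c a c; A1 -> d a A1' | a S d A1' | a A1 A1'; A4 -> a d; A1' -> d A1' | ε

Left recursion appears on A1.
For A1: α = {d}, β = {d a, a S d, a A1}. Rewrite as A1 → β A1' and A1' → α A1' | ε.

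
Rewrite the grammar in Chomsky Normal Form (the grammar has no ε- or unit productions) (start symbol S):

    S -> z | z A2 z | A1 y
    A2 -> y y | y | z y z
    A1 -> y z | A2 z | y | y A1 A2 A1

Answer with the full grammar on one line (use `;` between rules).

Introduce a nonterminal for each terminal appearing in a rule of length ≥ 2: X1 → z, X2 → y.
Binarize each right-hand side of length ≥ 3 by chaining fresh nonterminals (Y1, Y2, …): affected rules were S → X1 A2 X1; A2 → X1 X2 X1; A1 → X2 A1 A2 A1.

S -> z | X1 Y1 | A1 X2; A2 -> X2 X2 | y | X1 Y2; A1 -> X2 X1 | A2 X1 | y | X2 Y3; X1 -> z; X2 -> y; Y1 -> A2 X1; Y2 -> X2 X1; Y3 -> A1 Y4; Y4 -> A2 A1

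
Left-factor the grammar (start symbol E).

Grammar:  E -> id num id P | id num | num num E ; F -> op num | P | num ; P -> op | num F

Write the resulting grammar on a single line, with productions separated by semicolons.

E has alternatives sharing prefix 'id num': factor to E → id num E' with E' → id P | ε.

E -> num num E | id num E'; F -> op num | P | num; P -> op | num F; E' -> id P | ε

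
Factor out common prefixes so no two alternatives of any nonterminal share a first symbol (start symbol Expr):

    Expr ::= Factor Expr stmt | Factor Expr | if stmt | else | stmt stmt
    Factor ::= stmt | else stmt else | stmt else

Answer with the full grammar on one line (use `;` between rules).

Expr ::= if stmt | else | stmt stmt | Factor Expr Expr1; Factor ::= else stmt else | stmt Factor1; Expr1 ::= stmt | ε; Factor1 ::= ε | else

Expr has alternatives sharing prefix 'Factor Expr': factor to Expr → Factor Expr Expr1 with Expr1 → stmt | ε.
Factor has alternatives sharing prefix 'stmt': factor to Factor → stmt Factor1 with Factor1 → ε | else.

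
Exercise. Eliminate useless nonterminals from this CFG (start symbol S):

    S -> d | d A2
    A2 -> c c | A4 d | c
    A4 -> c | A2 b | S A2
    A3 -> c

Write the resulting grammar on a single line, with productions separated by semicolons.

S -> d | d A2; A2 -> c c | A4 d | c; A4 -> c | A2 b | S A2

Generating nonterminals: {A2, A3, A4, S}.
Reachable from S after that: {A2, A4, S}.
Removed useless symbols: {A3} and every production mentioning them.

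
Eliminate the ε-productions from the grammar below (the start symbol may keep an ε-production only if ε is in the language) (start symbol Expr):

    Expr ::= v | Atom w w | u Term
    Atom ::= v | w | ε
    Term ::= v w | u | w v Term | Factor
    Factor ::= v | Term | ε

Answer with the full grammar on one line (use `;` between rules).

Expr ::= v | Atom w w | w w | u Term | u; Atom ::= v | w; Term ::= v w | u | w v Term | w v | Factor; Factor ::= v | Term

Nullable set = {Atom, Factor, Term}.
ε ∉ L(G), so no ε-production is kept.
Expand every rule over subsets of its nullable positions: Expr → Atom w w gives Atom w w | w w. Expr → u Term gives u Term | u. Term → w v Term gives w v Term | w v.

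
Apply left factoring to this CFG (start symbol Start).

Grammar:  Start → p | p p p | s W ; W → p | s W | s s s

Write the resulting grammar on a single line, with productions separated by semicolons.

Start → s W | p Start1; W → p | s W1; Start1 → ε | p p; W1 → W | s s

Start has alternatives sharing prefix 'p': factor to Start → p Start1 with Start1 → ε | p p.
W has alternatives sharing prefix 's': factor to W → s W1 with W1 → W | s s.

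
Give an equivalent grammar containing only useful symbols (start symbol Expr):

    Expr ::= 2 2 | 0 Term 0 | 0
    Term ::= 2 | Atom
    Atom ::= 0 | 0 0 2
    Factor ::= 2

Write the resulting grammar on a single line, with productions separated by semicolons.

Generating nonterminals: {Atom, Expr, Factor, Term}.
Reachable from Expr after that: {Atom, Expr, Term}.
Removed useless symbols: {Factor} and every production mentioning them.

Expr ::= 2 2 | 0 Term 0 | 0; Term ::= 2 | Atom; Atom ::= 0 | 0 0 2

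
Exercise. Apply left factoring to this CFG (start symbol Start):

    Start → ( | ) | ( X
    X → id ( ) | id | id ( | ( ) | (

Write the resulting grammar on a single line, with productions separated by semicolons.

Start has alternatives sharing prefix '(': factor to Start → ( Start1 with Start1 → ε | X.
X has alternatives sharing prefix 'id': factor to X → id X1 with X1 → ( ) | ε | (.
X has alternatives sharing prefix '(': factor to X → ( X2 with X2 → ) | ε.
X1 has alternatives sharing prefix '(': factor to X1 → ( X11 with X11 → ) | ε.

Start → ) | ( Start1; X → id X1 | ( X2; Start1 → ε | X; X1 → ε | ( X11; X2 → ) | ε; X11 → ) | ε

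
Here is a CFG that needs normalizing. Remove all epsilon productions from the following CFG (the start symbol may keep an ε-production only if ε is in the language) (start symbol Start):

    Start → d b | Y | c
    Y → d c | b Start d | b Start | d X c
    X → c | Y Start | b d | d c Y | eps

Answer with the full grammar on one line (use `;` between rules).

The nullable symbols are {X}.
ε ∉ L(G), so no ε-production is kept.

Start → d b | Y | c; Y → d c | b Start d | b Start | d X c; X → c | Y Start | b d | d c Y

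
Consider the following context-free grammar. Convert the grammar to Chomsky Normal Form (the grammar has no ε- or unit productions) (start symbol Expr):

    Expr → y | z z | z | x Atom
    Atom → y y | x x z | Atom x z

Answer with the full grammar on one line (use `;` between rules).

Introduce a nonterminal for each terminal appearing in a rule of length ≥ 2: X1 → z, X2 → x, X3 → y.
Binarize each right-hand side of length ≥ 3 by chaining fresh nonterminals (Y1, Y2, …): affected rules were Atom → X2 X2 X1; Atom → Atom X2 X1.

Expr → y | X1 X1 | z | X2 Atom; Atom → X3 X3 | X2 Y1 | Atom Y2; X1 → z; X2 → x; X3 → y; Y1 → X2 X1; Y2 → X2 X1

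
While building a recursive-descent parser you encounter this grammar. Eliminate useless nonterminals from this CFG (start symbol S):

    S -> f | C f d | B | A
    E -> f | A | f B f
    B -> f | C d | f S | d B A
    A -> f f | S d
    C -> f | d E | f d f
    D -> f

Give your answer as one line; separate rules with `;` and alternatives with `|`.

Generating nonterminals: {A, B, C, D, E, S}.
Reachable from S after that: {A, B, C, E, S}.
Removed useless symbols: {D} and every production mentioning them.

S -> f | C f d | B | A; E -> f | A | f B f; B -> f | C d | f S | d B A; A -> f f | S d; C -> f | d E | f d f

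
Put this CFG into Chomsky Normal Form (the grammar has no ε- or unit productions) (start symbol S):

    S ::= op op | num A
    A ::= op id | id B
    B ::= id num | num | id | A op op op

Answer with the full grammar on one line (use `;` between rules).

Introduce a nonterminal for each terminal appearing in a rule of length ≥ 2: X1 → op, X2 → num, X3 → id.
Binarize each right-hand side of length ≥ 3 by chaining fresh nonterminals (Y1, Y2, …): affected rules were B → A X1 X1 X1.

S ::= X1 X1 | X2 A; A ::= X1 X3 | X3 B; B ::= X3 X2 | num | id | A Y1; X1 ::= op; X2 ::= num; X3 ::= id; Y1 ::= X1 Y2; Y2 ::= X1 X1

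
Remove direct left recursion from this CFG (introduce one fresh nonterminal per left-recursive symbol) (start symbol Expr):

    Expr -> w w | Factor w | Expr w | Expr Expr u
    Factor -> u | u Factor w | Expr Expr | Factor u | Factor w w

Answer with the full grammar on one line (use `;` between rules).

Expr, Factor are directly left-recursive.
For Expr: α = {w, Expr u}, β = {w w, Factor w}. Rewrite as Expr → β Expr1 and Expr1 → α Expr1 | ε.
For Factor: α = {u, w w}, β = {u, u Factor w, Expr Expr}. Rewrite as Factor → β Factor1 and Factor1 → α Factor1 | ε.

Expr -> w w Expr1 | Factor w Expr1; Factor -> u Factor1 | u Factor w Factor1 | Expr Expr Factor1; Expr1 -> w Expr1 | Expr u Expr1 | eps; Factor1 -> u Factor1 | w w Factor1 | eps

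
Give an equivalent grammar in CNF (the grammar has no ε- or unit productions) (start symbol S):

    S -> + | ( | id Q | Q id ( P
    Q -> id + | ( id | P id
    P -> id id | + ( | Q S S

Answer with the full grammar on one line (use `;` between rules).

Introduce a nonterminal for each terminal appearing in a rule of length ≥ 2: X1 → id, X2 → (, X3 → +.
Binarize each right-hand side of length ≥ 3 by chaining fresh nonterminals (Y1, Y2, …): affected rules were S → Q X1 X2 P; P → Q S S.

S -> + | ( | X1 Q | Q Y1; Q -> X1 X3 | X2 X1 | P X1; P -> X1 X1 | X3 X2 | Q Y3; X1 -> id; X2 -> (; X3 -> +; Y1 -> X1 Y2; Y2 -> X2 P; Y3 -> S S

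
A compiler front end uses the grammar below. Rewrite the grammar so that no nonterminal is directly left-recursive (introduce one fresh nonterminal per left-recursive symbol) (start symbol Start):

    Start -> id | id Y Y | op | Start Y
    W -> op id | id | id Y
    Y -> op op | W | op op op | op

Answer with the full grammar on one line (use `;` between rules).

Left recursion appears on Start.
For Start: α = {Y}, β = {id, id Y Y, op}. Rewrite as Start → β Start1 and Start1 → α Start1 | ε.

Start -> id Start1 | id Y Y Start1 | op Start1; W -> op id | id | id Y; Y -> op op | W | op op op | op; Start1 -> Y Start1 | ε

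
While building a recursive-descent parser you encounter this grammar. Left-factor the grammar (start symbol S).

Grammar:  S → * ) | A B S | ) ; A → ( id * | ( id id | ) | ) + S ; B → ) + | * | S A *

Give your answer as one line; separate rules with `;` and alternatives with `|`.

A has alternatives sharing prefix '( id': factor to A → ( id A' with A' → * | id.
A has alternatives sharing prefix ')': factor to A → ) A'' with A'' → ε | + S.

S → * ) | A B S | ); A → ( id A' | ) A''; B → ) + | * | S A *; A' → * | id; A'' → ε | + S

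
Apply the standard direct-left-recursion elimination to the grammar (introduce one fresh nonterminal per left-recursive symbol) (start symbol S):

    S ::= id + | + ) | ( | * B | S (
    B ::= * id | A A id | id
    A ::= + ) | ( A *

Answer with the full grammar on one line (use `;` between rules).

Left recursion appears on S.
For S: α = {(}, β = {id +, + ), (, * B}. Rewrite as S → β S' and S' → α S' | ε.

S ::= id + S' | + ) S' | ( S' | * B S'; B ::= * id | A A id | id; A ::= + ) | ( A *; S' ::= ( S' | ε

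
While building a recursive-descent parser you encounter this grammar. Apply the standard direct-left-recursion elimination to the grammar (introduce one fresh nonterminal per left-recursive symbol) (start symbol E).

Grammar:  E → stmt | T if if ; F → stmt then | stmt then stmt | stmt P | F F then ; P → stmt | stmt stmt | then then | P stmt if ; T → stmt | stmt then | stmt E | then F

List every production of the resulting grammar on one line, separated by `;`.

E → stmt | T if if; F → stmt then F' | stmt then stmt F' | stmt P F'; P → stmt P' | stmt stmt P' | then then P'; T → stmt | stmt then | stmt E | then F; F' → F then F' | ε; P' → stmt if P' | ε

F, P are directly left-recursive.
For F: α = {F then}, β = {stmt then, stmt then stmt, stmt P}. Rewrite as F → β F' and F' → α F' | ε.
For P: α = {stmt if}, β = {stmt, stmt stmt, then then}. Rewrite as P → β P' and P' → α P' | ε.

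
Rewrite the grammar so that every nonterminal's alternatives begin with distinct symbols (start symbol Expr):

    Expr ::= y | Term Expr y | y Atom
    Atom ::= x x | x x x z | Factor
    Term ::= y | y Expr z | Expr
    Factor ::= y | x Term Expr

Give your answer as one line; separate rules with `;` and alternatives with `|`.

Expr ::= Term Expr y | y Expr1; Atom ::= Factor | x x Atom1; Term ::= Expr | y Term1; Factor ::= y | x Term Expr; Expr1 ::= epsilon | Atom; Atom1 ::= epsilon | x z; Term1 ::= epsilon | Expr z

Expr has alternatives sharing prefix 'y': factor to Expr → y Expr1 with Expr1 → ε | Atom.
Atom has alternatives sharing prefix 'x x': factor to Atom → x x Atom1 with Atom1 → ε | x z.
Term has alternatives sharing prefix 'y': factor to Term → y Term1 with Term1 → ε | Expr z.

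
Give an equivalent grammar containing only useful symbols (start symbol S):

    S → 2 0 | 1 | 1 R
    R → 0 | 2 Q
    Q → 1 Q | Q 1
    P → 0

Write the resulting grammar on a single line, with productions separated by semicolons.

S → 2 0 | 1 | 1 R; R → 0

Generating nonterminals: {P, R, S}.
Reachable from S after that: {R, S}.
Removed useless symbols: {P, Q} and every production mentioning them.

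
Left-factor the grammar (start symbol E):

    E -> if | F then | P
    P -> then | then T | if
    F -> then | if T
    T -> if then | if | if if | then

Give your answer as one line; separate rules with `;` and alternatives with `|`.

P has alternatives sharing prefix 'then': factor to P → then P' with P' → ε | T.
T has alternatives sharing prefix 'if': factor to T → if T' with T' → then | ε | if.

E -> if | F then | P; P -> if | then P'; F -> then | if T; T -> then | if T'; P' -> ε | T; T' -> then | ε | if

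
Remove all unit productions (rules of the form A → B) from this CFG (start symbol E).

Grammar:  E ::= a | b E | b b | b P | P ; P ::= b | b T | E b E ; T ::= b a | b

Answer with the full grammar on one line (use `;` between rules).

E ::= a | b E | b b | b P | b | b T | E b E; P ::= b | b T | E b E; T ::= b a | b

Unit pairs: E ⇒* {P}.
Replace each nonterminal's rules with the union of the non-unit rules of every nonterminal it unit-derives.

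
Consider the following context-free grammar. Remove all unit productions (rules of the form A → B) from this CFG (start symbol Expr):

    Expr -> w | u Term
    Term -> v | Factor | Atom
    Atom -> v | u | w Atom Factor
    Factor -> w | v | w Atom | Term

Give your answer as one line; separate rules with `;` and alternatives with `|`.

Unit pairs: Factor ⇒* {Atom, Term}; Term ⇒* {Atom, Factor}.
For each unit pair (A, B), copy every non-unit production of B to A, then drop all unit productions.

Expr -> w | u Term; Term -> v | u | w Atom Factor | w | w Atom; Atom -> v | u | w Atom Factor; Factor -> v | u | w Atom Factor | w | w Atom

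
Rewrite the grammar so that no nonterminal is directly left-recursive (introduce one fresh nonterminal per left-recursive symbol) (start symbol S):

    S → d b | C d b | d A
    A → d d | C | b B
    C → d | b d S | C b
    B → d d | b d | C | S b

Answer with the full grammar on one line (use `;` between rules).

S → d b | C d b | d A; A → d d | C | b B; C → d C' | b d S C'; B → d d | b d | C | S b; C' → b C' | ε

C is directly left-recursive.
For C: α = {b}, β = {d, b d S}. Rewrite as C → β C' and C' → α C' | ε.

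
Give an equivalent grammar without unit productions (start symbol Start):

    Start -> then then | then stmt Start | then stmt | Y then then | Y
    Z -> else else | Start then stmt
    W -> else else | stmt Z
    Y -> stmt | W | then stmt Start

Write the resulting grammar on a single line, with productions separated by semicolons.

Start -> then then | then stmt Start | then stmt | Y then then | else else | stmt Z | stmt; Z -> else else | Start then stmt; W -> else else | stmt Z; Y -> else else | stmt Z | stmt | then stmt Start

Unit pairs: Start ⇒* {W, Y}; Y ⇒* {W}.
For every A with A ⇒* B via unit rules, add B's non-unit alternatives to A; then delete every rule of the form X → Y.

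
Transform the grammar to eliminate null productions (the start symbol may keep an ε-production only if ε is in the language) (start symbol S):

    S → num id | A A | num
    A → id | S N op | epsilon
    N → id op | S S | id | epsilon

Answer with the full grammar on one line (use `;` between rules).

S → num id | A A | A | num | epsilon; A → id | S N op | S op | N op | op; N → id op | S S | S | id

Nullable nonterminals: {A, N, S}.
ε ∈ L(G) since S is nullable, so keep S → ε.
Expand every rule over subsets of its nullable positions: S → A A gives A A | A. A → S N op gives S N op | S op | N op | op. N → S S gives S S | S.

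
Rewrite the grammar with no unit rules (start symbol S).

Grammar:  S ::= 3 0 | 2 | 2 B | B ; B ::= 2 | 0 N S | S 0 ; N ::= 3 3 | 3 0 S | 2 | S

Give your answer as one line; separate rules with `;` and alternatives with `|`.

S ::= 2 | 0 N S | S 0 | 3 0 | 2 B; B ::= 2 | 0 N S | S 0; N ::= 2 | 0 N S | S 0 | 3 0 | 2 B | 3 3 | 3 0 S

Unit pairs: N ⇒* {B, S}; S ⇒* {B}.
For each unit pair (A, B), copy every non-unit production of B to A, then drop all unit productions.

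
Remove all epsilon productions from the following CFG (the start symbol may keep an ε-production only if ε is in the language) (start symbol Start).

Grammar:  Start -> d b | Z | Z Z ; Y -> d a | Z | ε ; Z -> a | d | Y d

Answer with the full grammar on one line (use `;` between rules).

Nullable set = {Y}.
ε ∉ L(G), so no ε-production is kept.

Start -> d b | Z | Z Z; Y -> d a | Z; Z -> a | d | Y d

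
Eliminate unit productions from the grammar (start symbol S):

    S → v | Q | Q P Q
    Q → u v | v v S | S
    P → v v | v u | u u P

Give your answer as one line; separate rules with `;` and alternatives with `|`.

Unit pairs: Q ⇒* {S}; S ⇒* {Q}.
Replace each nonterminal's rules with the union of the non-unit rules of every nonterminal it unit-derives.

S → v | Q P Q | u v | v v S; Q → v | Q P Q | u v | v v S; P → v v | v u | u u P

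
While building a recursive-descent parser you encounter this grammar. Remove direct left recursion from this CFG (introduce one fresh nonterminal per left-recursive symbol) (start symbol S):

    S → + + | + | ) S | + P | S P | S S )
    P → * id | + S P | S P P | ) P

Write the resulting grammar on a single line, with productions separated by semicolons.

S → + + S' | + S' | ) S S' | + P S'; P → * id | + S P | S P P | ) P; S' → P S' | S ) S' | ε

Left recursion appears on S.
For S: α = {P, S )}, β = {+ +, +, ) S, + P}. Rewrite as S → β S' and S' → α S' | ε.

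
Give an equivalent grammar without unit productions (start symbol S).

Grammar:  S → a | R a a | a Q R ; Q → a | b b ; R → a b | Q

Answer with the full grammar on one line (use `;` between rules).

Unit pairs: R ⇒* {Q}.
For each unit pair (A, B), copy every non-unit production of B to A, then drop all unit productions.

S → a | R a a | a Q R; Q → a | b b; R → a | b b | a b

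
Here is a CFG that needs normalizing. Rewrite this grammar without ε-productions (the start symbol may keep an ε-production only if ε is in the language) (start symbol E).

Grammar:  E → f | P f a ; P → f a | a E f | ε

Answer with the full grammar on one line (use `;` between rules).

E → f | P f a | f a; P → f a | a E f

The nullable symbols are {P}.
ε ∉ L(G), so no ε-production is kept.
For each production, add variants omitting each subset of nullable occurrences: E → P f a gives P f a | f a.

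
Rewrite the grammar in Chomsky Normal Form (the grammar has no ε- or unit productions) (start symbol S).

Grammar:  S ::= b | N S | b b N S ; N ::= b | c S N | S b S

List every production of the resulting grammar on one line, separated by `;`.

Introduce a nonterminal for each terminal appearing in a rule of length ≥ 2: X1 → b, X2 → c.
Binarize each right-hand side of length ≥ 3 by chaining fresh nonterminals (Y1, Y2, …): affected rules were S → X1 X1 N S; N → X2 S N; N → S X1 S.

S ::= b | N S | X1 Y1; N ::= b | X2 Y3 | S Y4; X1 ::= b; X2 ::= c; Y1 ::= X1 Y2; Y2 ::= N S; Y3 ::= S N; Y4 ::= X1 S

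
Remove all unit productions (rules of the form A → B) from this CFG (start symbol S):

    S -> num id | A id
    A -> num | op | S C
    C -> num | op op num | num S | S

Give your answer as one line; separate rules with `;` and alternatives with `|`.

S -> num id | A id; A -> num | op | S C; C -> num | op op num | num S | num id | A id

Unit pairs: C ⇒* {S}.
For each unit pair (A, B), copy every non-unit production of B to A, then drop all unit productions.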